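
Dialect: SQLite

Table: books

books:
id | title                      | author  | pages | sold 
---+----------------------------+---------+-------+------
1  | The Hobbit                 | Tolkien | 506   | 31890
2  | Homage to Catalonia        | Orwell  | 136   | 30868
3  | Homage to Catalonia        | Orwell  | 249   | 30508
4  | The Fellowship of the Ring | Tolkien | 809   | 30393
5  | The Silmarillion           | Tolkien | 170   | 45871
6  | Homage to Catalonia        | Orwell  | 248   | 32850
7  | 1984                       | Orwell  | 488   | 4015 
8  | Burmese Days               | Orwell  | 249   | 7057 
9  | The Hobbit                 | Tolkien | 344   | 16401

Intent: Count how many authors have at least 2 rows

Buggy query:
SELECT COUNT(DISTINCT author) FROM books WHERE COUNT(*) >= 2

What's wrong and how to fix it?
Bug: WHERE filters individual rows, not groups, so a group-level COUNT is invalid there

Fix: Use a subquery that GROUPs and filters with HAVING, then count its rows

Corrected query:
SELECT COUNT(*) FROM (SELECT author FROM books GROUP BY author HAVING COUNT(*) >= 2)

Result:
COUNT(*)
--------
2       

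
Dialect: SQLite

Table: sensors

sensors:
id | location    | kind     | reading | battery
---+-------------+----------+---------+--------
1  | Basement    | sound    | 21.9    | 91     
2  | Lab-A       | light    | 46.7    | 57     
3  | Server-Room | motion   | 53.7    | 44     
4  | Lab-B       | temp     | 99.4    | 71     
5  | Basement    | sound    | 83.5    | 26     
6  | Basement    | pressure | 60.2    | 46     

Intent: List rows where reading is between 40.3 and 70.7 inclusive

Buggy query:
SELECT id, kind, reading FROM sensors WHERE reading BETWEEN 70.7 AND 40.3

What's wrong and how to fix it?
Bug: The bounds are reversed; BETWEEN a AND b requires a <= b to match anything

Fix: Write BETWEEN 40.3 AND 70.7

Corrected query:
SELECT id, kind, reading FROM sensors WHERE reading BETWEEN 40.3 AND 70.7

Result:
id | kind     | reading
---+----------+--------
2  | light    | 46.7   
3  | motion   | 53.7   
6  | pressure | 60.2   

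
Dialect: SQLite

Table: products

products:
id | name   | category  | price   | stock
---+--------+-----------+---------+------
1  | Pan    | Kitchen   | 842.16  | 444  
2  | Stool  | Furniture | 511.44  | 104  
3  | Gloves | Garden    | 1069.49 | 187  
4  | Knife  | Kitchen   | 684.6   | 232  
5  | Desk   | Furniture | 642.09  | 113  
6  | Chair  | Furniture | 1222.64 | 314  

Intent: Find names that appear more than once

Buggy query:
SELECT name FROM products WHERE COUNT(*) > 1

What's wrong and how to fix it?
Bug: COUNT(*) is an aggregate and cannot be used in WHERE

Fix: GROUP BY name, then filter groups with HAVING COUNT(*) > 1

Corrected query:
SELECT name FROM products GROUP BY name HAVING COUNT(*) > 1

Result:
(no rows)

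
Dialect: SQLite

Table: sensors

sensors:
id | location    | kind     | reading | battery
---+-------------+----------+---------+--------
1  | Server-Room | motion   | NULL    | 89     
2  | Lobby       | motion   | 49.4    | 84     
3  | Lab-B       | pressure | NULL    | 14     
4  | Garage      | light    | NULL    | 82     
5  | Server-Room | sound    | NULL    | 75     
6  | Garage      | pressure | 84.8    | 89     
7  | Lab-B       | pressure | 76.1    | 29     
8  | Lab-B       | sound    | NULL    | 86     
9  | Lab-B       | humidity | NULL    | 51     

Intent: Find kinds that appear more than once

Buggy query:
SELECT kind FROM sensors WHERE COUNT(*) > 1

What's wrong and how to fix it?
Bug: COUNT(*) is an aggregate and cannot be used in WHERE

Fix: Group first, then use HAVING for the count condition

Corrected query:
SELECT kind FROM sensors GROUP BY kind HAVING COUNT(*) > 1

Result:
kind    
--------
motion  
pressure
sound   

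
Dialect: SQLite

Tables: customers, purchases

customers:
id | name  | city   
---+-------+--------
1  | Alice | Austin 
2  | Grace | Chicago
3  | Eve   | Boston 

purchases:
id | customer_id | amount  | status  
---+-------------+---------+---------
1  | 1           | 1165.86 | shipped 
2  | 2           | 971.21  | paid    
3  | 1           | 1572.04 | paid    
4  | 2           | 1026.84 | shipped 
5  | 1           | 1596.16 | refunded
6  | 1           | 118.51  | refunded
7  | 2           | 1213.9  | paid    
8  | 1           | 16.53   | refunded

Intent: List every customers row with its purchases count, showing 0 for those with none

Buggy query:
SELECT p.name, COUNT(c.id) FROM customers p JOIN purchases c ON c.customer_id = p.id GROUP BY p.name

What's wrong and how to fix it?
Bug: INNER JOIN drops customers rows that have no matching purchases rows

Fix: Switch to LEFT JOIN to retain unmatched parent rows

Corrected query:
SELECT p.name, COUNT(c.id) FROM customers p LEFT JOIN purchases c ON c.customer_id = p.id GROUP BY p.name

Result:
name  | COUNT(c.id)
------+------------
Alice | 5          
Eve   | 0          
Grace | 3          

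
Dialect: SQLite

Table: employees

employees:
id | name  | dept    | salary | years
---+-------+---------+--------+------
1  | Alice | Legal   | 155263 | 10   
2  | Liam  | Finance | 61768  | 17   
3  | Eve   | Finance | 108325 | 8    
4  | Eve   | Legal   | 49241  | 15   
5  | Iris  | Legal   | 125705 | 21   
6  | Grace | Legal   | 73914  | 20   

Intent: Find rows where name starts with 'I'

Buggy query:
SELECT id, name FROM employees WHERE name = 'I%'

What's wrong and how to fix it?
Bug: Wildcards only work with LIKE; '=' treats '%' as a literal character

Fix: Replace '=' with LIKE so 'I%' is treated as a pattern

Corrected query:
SELECT id, name FROM employees WHERE name LIKE 'I%'

Result:
id | name
---+-----
5  | Iris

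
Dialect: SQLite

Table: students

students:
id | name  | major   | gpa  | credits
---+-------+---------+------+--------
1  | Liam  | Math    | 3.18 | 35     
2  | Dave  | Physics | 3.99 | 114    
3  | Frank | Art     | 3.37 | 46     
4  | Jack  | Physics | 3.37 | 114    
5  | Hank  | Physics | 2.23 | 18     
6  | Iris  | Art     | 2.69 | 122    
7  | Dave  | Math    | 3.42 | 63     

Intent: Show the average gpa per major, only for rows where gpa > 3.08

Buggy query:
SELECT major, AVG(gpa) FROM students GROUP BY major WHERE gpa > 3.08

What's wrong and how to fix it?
Bug: WHERE cannot follow GROUP BY

Fix: Move the WHERE clause before GROUP BY

Corrected query:
SELECT major, AVG(gpa) FROM students WHERE gpa > 3.08 GROUP BY major

Result:
major   | AVG(gpa)
--------+---------
Art     | 3.37    
Math    | 3.3     
Physics | 3.68    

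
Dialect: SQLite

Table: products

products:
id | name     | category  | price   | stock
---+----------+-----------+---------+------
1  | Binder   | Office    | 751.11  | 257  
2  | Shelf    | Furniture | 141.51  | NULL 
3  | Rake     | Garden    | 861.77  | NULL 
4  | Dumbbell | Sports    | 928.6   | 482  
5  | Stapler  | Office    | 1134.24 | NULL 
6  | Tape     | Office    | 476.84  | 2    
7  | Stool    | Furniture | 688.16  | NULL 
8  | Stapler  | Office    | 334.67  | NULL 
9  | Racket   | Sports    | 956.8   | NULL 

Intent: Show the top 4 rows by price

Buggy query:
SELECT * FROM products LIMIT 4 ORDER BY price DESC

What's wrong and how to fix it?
Bug: LIMIT must come after ORDER BY

Fix: Sort with ORDER BY, then apply LIMIT

Corrected query:
SELECT * FROM products ORDER BY price DESC LIMIT 4

Result:
id | name     | category | price   | stock
---+----------+----------+---------+------
5  | Stapler  | Office   | 1134.24 | NULL 
9  | Racket   | Sports   | 956.8   | NULL 
4  | Dumbbell | Sports   | 928.6   | 482  
3  | Rake     | Garden   | 861.77  | NULL 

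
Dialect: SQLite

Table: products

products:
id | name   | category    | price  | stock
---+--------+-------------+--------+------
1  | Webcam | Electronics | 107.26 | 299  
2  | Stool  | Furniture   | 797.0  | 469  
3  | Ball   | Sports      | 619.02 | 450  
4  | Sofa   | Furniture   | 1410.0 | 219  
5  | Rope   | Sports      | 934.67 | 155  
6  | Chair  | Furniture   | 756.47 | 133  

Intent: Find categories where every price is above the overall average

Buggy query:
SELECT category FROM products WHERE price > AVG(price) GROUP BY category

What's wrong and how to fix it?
Bug: WHERE evaluates per row before aggregation, so AVG() is unavailable

Fix: Use a subquery for AVG and a HAVING MIN(...) filter so the condition holds for every row in the group

Corrected query:
SELECT category FROM products GROUP BY category HAVING MIN(price) > (SELECT AVG(price) FROM products)

Result:
(no rows)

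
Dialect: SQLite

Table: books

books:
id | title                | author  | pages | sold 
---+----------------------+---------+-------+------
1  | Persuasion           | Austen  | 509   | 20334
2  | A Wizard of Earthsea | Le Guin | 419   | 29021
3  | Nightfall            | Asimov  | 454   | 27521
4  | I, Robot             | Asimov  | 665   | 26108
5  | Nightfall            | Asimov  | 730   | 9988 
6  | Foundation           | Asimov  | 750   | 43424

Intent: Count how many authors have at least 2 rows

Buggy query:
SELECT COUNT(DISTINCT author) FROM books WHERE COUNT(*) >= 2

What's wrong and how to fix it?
Bug: COUNT(*) cannot appear in WHERE; the per-group count doesn't exist yet

Fix: Group first with HAVING COUNT(*) >= 2, then COUNT the resulting groups

Corrected query:
SELECT COUNT(*) FROM (SELECT author FROM books GROUP BY author HAVING COUNT(*) >= 2)

Result:
COUNT(*)
--------
1       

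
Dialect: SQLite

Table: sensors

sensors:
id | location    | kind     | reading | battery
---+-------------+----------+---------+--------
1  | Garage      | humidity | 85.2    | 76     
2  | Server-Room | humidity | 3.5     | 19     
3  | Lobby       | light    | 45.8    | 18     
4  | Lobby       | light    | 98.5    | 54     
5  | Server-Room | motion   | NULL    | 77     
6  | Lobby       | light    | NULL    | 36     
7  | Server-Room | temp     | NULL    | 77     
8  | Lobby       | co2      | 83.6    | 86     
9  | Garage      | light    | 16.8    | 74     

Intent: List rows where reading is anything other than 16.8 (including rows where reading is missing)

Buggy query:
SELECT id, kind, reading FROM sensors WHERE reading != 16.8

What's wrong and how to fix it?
Bug: 'reading != 16.8' is unknown when reading is NULL, so NULL rows are silently excluded

Fix: Add an explicit OR reading IS NULL to include the missing-value rows

Corrected query:
SELECT id, kind, reading FROM sensors WHERE reading != 16.8 OR reading IS NULL

Result:
id | kind     | reading
---+----------+--------
1  | humidity | 85.2   
2  | humidity | 3.5    
3  | light    | 45.8   
4  | light    | 98.5   
5  | motion   | NULL   
6  | light    | NULL   
7  | temp     | NULL   
8  | co2      | 83.6   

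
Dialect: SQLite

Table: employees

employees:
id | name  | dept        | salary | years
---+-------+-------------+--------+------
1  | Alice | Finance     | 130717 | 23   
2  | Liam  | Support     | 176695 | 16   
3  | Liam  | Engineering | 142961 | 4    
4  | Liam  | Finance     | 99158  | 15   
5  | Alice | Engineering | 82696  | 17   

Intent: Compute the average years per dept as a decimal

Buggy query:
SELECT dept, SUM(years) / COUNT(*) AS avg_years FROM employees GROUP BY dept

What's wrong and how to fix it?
Bug: Both operands are integers, so '/' performs integer division and truncates

Fix: Multiply by 1.0 (or CAST to REAL) to force floating-point division

Corrected query:
SELECT dept, SUM(years) * 1.0 / COUNT(*) AS avg_years FROM employees GROUP BY dept

Result:
dept        | avg_years
------------+----------
Engineering | 10.5     
Finance     | 19       
Support     | 16       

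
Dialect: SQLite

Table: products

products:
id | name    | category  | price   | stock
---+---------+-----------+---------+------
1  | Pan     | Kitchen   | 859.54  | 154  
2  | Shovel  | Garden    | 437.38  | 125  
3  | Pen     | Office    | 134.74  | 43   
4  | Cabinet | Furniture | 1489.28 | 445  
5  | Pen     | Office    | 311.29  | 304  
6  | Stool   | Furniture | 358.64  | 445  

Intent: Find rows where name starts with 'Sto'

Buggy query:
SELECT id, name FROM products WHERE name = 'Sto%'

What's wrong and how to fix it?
Bug: Wildcards only work with LIKE; '=' treats '%' as a literal character

Fix: Use LIKE for wildcard pattern matching

Corrected query:
SELECT id, name FROM products WHERE name LIKE 'Sto%'

Result:
id | name 
---+------
6  | Stool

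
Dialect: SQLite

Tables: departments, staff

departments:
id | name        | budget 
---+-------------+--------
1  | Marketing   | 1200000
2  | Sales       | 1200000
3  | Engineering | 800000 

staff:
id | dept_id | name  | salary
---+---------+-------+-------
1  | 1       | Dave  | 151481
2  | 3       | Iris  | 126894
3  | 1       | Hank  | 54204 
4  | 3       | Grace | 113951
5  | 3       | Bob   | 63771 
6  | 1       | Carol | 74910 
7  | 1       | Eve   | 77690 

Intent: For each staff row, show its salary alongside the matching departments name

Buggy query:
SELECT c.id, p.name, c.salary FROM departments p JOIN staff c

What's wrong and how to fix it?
Bug: JOIN with no ON clause produces a cartesian product; every staff row pairs with every departments row

Fix: Add ON c.dept_id = p.id to the JOIN

Corrected query:
SELECT c.id, p.name, c.salary FROM departments p JOIN staff c ON c.dept_id = p.id

Result:
id | name        | salary
---+-------------+-------
1  | Marketing   | 151481
2  | Engineering | 126894
3  | Marketing   | 54204 
4  | Engineering | 113951
5  | Engineering | 63771 
6  | Marketing   | 74910 
7  | Marketing   | 77690 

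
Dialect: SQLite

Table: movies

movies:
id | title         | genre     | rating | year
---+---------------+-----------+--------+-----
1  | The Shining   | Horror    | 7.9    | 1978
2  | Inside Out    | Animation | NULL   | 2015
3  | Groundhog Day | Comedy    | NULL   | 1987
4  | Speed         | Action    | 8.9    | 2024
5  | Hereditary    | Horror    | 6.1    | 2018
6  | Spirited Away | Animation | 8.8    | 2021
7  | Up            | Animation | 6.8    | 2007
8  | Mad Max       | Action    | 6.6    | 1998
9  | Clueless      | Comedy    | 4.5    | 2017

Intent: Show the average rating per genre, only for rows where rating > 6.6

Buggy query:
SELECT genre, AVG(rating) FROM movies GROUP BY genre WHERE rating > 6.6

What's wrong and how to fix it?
Bug: Row-level WHERE must come before GROUP BY in the clause order

Fix: Place WHERE between FROM and GROUP BY

Corrected query:
SELECT genre, AVG(rating) FROM movies WHERE rating > 6.6 GROUP BY genre

Result:
genre     | AVG(rating)
----------+------------
Action    | 8.9        
Animation | 7.8        
Horror    | 7.9        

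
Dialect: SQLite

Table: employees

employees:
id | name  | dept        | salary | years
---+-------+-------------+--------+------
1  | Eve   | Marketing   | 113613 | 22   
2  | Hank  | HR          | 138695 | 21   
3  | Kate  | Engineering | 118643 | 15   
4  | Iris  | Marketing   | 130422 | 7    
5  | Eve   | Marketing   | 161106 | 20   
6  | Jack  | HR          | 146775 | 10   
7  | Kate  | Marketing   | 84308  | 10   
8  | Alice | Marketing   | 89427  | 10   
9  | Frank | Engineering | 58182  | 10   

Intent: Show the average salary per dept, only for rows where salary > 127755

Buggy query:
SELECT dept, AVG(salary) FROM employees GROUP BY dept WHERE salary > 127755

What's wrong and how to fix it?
Bug: WHERE cannot follow GROUP BY

Fix: Place WHERE between FROM and GROUP BY

Corrected query:
SELECT dept, AVG(salary) FROM employees WHERE salary > 127755 GROUP BY dept

Result:
dept      | AVG(salary)
----------+------------
HR        | 142735     
Marketing | 145764     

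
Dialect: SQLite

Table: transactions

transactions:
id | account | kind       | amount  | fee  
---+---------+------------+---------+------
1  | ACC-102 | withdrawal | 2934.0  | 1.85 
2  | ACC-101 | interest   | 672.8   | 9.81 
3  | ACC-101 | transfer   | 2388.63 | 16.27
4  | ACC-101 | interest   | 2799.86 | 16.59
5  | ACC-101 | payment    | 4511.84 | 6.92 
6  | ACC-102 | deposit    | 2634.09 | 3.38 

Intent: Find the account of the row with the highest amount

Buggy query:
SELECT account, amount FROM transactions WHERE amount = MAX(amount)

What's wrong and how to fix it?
Bug: MAX(amount) is an aggregate and cannot be used directly in WHERE

Fix: Wrap MAX in a scalar subquery so WHERE compares against a single value

Corrected query:
SELECT account, amount FROM transactions WHERE amount = (SELECT MAX(amount) FROM transactions)

Result:
account | amount 
--------+--------
ACC-101 | 4511.84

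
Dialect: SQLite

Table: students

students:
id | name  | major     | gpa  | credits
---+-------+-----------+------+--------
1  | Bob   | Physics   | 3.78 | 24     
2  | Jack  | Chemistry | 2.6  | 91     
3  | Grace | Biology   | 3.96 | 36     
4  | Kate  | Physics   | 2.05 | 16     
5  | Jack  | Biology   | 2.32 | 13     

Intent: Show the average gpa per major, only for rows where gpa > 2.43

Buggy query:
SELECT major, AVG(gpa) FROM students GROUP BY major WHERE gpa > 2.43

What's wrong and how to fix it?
Bug: Row-level WHERE must come before GROUP BY in the clause order

Fix: Move the WHERE clause before GROUP BY

Corrected query:
SELECT major, AVG(gpa) FROM students WHERE gpa > 2.43 GROUP BY major

Result:
major     | AVG(gpa)
----------+---------
Biology   | 3.96    
Chemistry | 2.6     
Physics   | 3.78    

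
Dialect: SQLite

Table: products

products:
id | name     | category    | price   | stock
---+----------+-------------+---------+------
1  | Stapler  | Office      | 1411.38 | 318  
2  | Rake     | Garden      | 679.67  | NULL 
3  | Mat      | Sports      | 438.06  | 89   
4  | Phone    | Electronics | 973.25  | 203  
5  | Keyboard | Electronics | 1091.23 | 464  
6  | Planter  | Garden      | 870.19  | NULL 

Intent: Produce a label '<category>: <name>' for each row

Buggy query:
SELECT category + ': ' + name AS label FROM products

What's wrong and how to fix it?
Bug: '+' is numeric addition; on text columns SQLite converts them to 0 instead of concatenating

Fix: Use the || operator for string concatenation

Corrected query:
SELECT category || ': ' || name AS label FROM products

Result:
label                
---------------------
Office: Stapler      
Garden: Rake         
Sports: Mat          
Electronics: Phone   
Electronics: Keyboard
Garden: Planter      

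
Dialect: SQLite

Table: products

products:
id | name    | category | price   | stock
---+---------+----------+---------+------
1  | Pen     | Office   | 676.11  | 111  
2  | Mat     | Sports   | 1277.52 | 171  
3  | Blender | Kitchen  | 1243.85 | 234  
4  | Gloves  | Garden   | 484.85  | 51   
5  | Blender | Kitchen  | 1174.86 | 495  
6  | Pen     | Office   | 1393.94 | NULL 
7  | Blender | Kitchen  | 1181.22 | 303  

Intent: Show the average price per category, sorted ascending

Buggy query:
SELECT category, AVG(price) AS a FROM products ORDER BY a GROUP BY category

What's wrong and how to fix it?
Bug: GROUP BY must precede ORDER BY

Fix: Reorder: SELECT … FROM … GROUP BY … ORDER BY …

Corrected query:
SELECT category, AVG(price) AS a FROM products GROUP BY category ORDER BY a

Result:
category | a          
---------+------------
Garden   | 484.85     
Office   | 1035.025   
Kitchen  | 1199.976667
Sports   | 1277.52    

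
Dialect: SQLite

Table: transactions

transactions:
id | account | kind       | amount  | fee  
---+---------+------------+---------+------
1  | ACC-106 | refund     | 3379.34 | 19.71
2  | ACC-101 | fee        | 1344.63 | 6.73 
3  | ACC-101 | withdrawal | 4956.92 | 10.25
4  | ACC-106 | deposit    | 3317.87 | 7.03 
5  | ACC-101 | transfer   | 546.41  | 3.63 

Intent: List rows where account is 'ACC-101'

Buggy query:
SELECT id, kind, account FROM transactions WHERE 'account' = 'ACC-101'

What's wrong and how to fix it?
Bug: 'account' in single quotes is a string literal, not the column; the comparison is literal-vs-literal and never true

Fix: Remove the quotes around the column name (or use double quotes for an identifier)

Corrected query:
SELECT id, kind, account FROM transactions WHERE account = 'ACC-101'

Result:
id | kind       | account
---+------------+--------
2  | fee        | ACC-101
3  | withdrawal | ACC-101
5  | transfer   | ACC-101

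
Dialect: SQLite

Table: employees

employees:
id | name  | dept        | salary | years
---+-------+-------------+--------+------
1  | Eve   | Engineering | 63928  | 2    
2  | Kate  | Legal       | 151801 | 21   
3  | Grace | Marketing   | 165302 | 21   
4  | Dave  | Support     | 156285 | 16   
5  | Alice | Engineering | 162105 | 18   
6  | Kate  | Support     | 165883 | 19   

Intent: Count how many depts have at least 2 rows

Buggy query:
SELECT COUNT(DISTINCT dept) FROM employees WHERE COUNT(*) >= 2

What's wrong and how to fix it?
Bug: WHERE filters individual rows, not groups, so a group-level COUNT is invalid there

Fix: Use a subquery that GROUPs and filters with HAVING, then count its rows

Corrected query:
SELECT COUNT(*) FROM (SELECT dept FROM employees GROUP BY dept HAVING COUNT(*) >= 2)

Result:
COUNT(*)
--------
2       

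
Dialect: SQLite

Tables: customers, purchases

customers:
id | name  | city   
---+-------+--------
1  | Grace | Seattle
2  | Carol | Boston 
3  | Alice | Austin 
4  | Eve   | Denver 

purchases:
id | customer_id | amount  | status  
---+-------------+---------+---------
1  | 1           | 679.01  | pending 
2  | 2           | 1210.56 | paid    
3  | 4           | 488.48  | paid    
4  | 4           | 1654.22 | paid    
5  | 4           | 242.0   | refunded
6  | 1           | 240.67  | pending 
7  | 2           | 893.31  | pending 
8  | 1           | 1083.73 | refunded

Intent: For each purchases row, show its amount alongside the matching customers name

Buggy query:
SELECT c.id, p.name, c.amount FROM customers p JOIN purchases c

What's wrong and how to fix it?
Bug: JOIN with no ON clause produces a cartesian product; every purchases row pairs with every customers row

Fix: Add ON c.customer_id = p.id to the JOIN

Corrected query:
SELECT c.id, p.name, c.amount FROM customers p JOIN purchases c ON c.customer_id = p.id

Result:
id | name  | amount 
---+-------+--------
1  | Grace | 679.01 
2  | Carol | 1210.56
3  | Eve   | 488.48 
4  | Eve   | 1654.22
5  | Eve   | 242    
6  | Grace | 240.67 
7  | Carol | 893.31 
8  | Grace | 1083.73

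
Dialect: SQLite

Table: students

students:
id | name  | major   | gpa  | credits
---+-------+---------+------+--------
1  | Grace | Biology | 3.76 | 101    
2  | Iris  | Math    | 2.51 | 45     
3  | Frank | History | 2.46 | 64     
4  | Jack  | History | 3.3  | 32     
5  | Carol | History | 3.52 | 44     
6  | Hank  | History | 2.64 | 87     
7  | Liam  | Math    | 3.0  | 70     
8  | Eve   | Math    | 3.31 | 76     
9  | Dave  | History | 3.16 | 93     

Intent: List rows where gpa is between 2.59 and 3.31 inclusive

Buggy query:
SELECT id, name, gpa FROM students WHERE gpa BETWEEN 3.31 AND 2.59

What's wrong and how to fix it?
Bug: The bounds are reversed; BETWEEN a AND b requires a <= b to match anything

Fix: Swap the bounds so the smaller value comes first

Corrected query:
SELECT id, name, gpa FROM students WHERE gpa BETWEEN 2.59 AND 3.31

Result:
id | name | gpa 
---+------+-----
4  | Jack | 3.3 
6  | Hank | 2.64
7  | Liam | 3   
8  | Eve  | 3.31
9  | Dave | 3.16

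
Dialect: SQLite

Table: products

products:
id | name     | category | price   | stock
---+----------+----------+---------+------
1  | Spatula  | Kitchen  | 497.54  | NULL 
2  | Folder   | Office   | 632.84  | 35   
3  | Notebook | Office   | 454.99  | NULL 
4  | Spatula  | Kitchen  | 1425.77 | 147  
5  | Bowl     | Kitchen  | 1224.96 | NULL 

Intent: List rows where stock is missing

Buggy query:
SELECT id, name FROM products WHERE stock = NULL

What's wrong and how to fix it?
Bug: '= NULL' is always unknown in SQL three-valued logic, so no rows match

Fix: Use IS NULL to test for NULL

Corrected query:
SELECT id, name FROM products WHERE stock IS NULL

Result:
id | name    
---+---------
1  | Spatula 
3  | Notebook
5  | Bowl    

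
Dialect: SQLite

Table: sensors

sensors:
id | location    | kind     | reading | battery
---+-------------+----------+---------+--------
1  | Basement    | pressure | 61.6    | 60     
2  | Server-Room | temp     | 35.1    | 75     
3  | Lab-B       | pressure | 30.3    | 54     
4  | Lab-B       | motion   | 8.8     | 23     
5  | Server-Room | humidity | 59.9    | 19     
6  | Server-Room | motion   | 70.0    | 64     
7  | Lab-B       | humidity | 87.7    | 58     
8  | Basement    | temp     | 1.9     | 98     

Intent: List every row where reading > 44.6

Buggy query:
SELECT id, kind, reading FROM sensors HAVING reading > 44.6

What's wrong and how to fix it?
Bug: HAVING filters the output of aggregation, but this query has no GROUP BY and no aggregate functions, so SQLite rejects it (HAVING clause on a non-aggregate query); the condition here is per row

Fix: Replace HAVING with WHERE since the condition applies to individual rows

Corrected query:
SELECT id, kind, reading FROM sensors WHERE reading > 44.6

Result:
id | kind     | reading
---+----------+--------
1  | pressure | 61.6   
5  | humidity | 59.9   
6  | motion   | 70     
7  | humidity | 87.7   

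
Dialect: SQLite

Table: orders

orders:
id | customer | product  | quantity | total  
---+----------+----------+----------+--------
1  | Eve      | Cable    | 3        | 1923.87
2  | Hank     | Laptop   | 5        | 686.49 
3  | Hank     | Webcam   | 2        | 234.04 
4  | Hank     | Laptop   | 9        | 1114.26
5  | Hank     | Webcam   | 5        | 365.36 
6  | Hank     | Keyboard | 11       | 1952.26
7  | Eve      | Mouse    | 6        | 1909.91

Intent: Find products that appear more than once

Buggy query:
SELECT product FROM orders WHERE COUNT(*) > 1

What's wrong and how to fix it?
Bug: COUNT(*) is an aggregate and cannot be used in WHERE

Fix: Group first, then use HAVING for the count condition

Corrected query:
SELECT product FROM orders GROUP BY product HAVING COUNT(*) > 1

Result:
product
-------
Laptop 
Webcam 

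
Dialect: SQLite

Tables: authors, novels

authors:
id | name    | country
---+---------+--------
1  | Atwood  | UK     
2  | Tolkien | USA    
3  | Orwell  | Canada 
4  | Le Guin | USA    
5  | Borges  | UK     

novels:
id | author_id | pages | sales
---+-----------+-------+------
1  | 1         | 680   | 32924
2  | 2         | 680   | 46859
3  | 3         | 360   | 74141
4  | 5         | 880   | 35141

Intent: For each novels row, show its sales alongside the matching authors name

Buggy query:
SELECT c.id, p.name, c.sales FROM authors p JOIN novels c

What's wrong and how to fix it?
Bug: JOIN with no ON clause produces a cartesian product; every novels row pairs with every authors row

Fix: Add ON c.author_id = p.id to the JOIN

Corrected query:
SELECT c.id, p.name, c.sales FROM authors p JOIN novels c ON c.author_id = p.id

Result:
id | name    | sales
---+---------+------
1  | Atwood  | 32924
2  | Tolkien | 46859
3  | Orwell  | 74141
4  | Borges  | 35141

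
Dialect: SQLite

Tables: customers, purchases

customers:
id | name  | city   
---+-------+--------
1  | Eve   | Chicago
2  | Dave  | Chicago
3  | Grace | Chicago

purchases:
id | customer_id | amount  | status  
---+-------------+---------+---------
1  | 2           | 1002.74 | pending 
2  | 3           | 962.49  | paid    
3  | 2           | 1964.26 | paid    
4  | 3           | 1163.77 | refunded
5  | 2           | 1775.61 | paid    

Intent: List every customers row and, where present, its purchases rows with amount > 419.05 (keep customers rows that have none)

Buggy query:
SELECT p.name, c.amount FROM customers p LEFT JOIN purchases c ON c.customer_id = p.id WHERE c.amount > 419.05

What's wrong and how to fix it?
Bug: Filtering c.amount in WHERE discards the NULL rows produced by LEFT JOIN, turning it into an inner join

Fix: Move the right-table condition into the ON clause so unmatched parents are kept

Corrected query:
SELECT p.name, c.amount FROM customers p LEFT JOIN purchases c ON c.customer_id = p.id AND c.amount > 419.05

Result:
name  | amount 
------+--------
Eve   | NULL   
Dave  | 1002.74
Dave  | 1775.61
Dave  | 1964.26
Grace | 962.49 
Grace | 1163.77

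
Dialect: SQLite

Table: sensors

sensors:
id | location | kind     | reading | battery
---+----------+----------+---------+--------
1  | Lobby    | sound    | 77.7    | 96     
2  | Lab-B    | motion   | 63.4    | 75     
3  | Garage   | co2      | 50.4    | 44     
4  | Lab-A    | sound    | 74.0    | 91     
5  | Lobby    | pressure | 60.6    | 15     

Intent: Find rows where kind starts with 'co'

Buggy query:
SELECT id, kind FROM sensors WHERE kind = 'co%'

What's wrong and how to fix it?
Bug: Wildcards only work with LIKE; '=' treats '%' as a literal character

Fix: Replace '=' with LIKE so 'co%' is treated as a pattern

Corrected query:
SELECT id, kind FROM sensors WHERE kind LIKE 'co%'

Result:
id | kind
---+-----
3  | co2 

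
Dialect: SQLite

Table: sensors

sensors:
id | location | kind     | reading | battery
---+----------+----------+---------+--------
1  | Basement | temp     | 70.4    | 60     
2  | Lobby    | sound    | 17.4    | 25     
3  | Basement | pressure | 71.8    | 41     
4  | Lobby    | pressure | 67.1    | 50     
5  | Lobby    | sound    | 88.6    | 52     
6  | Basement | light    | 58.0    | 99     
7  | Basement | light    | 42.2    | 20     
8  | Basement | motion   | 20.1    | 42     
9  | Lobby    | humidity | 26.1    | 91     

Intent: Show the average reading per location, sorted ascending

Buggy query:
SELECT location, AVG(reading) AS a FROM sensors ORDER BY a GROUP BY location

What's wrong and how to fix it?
Bug: ORDER BY appears before GROUP BY; SQL clause order requires GROUP BY first

Fix: Reorder: SELECT … FROM … GROUP BY … ORDER BY …

Corrected query:
SELECT location, AVG(reading) AS a FROM sensors GROUP BY location ORDER BY a

Result:
location | a   
---------+-----
Lobby    | 49.8
Basement | 52.5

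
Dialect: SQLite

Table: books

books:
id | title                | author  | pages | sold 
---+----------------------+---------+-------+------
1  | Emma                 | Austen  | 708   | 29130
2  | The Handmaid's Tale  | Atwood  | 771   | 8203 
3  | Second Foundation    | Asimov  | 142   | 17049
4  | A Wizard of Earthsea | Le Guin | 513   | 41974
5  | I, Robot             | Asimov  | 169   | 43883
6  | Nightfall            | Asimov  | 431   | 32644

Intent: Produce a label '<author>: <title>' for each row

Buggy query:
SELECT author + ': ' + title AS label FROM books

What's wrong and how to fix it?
Bug: '+' is numeric addition; on text columns SQLite converts them to 0 instead of concatenating

Fix: Use the || operator for string concatenation

Corrected query:
SELECT author || ': ' || title AS label FROM books

Result:
label                        
-----------------------------
Austen: Emma                 
Atwood: The Handmaid's Tale  
Asimov: Second Foundation    
Le Guin: A Wizard of Earthsea
Asimov: I, Robot             
Asimov: Nightfall            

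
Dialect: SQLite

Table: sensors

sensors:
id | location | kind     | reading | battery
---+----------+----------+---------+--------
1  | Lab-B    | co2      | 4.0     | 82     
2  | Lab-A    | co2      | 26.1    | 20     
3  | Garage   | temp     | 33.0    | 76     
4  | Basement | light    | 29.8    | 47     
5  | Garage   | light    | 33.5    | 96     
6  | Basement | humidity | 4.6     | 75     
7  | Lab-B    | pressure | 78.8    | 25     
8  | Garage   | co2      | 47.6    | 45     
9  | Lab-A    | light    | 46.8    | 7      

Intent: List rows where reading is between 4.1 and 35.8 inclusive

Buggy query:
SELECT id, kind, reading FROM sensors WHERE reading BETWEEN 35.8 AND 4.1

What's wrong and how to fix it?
Bug: BETWEEN expects the lower bound first; with 35.8 AND 4.1 the range is empty

Fix: Write BETWEEN 4.1 AND 35.8

Corrected query:
SELECT id, kind, reading FROM sensors WHERE reading BETWEEN 4.1 AND 35.8

Result:
id | kind     | reading
---+----------+--------
2  | co2      | 26.1   
3  | temp     | 33     
4  | light    | 29.8   
5  | light    | 33.5   
6  | humidity | 4.6    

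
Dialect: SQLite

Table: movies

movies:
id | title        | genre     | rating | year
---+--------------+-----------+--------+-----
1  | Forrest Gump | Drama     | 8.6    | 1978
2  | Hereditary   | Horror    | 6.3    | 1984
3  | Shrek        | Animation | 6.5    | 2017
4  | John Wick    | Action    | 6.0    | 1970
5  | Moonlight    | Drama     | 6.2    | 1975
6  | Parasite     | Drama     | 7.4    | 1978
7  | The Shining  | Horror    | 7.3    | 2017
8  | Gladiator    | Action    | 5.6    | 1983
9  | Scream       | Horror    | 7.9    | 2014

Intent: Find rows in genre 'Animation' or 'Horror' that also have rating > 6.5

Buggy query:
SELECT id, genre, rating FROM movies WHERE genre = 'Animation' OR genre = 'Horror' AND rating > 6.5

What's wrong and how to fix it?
Bug: AND binds tighter than OR, so this parses as genre = 'Animation' OR (genre = 'Horror' AND rating > 6.5)

Fix: Add parentheses around the OR so the AND applies to both alternatives

Corrected query:
SELECT id, genre, rating FROM movies WHERE (genre = 'Animation' OR genre = 'Horror') AND rating > 6.5

Result:
id | genre  | rating
---+--------+-------
7  | Horror | 7.3   
9  | Horror | 7.9   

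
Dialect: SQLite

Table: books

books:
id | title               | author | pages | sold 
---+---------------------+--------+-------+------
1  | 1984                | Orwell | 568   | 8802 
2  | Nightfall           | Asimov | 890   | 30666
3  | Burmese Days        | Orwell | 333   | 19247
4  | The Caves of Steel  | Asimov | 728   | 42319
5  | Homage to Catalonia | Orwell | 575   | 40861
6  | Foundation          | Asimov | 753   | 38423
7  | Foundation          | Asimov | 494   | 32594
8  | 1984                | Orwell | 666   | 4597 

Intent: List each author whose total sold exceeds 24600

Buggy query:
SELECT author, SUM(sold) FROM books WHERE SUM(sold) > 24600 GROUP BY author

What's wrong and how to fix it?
Bug: WHERE runs before GROUP BY, so aggregates aren't available there

Fix: Use HAVING (which filters groups after aggregation) instead of WHERE

Corrected query:
SELECT author, SUM(sold) FROM books GROUP BY author HAVING SUM(sold) > 24600

Result:
author | SUM(sold)
-------+----------
Asimov | 144002   
Orwell | 73507    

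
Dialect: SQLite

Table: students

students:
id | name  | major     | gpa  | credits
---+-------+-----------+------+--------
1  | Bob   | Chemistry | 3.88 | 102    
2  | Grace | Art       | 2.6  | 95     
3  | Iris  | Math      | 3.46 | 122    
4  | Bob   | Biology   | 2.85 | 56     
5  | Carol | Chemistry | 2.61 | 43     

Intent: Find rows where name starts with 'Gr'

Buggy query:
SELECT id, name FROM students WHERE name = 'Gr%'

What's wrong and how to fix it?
Bug: Wildcards only work with LIKE; '=' treats '%' as a literal character

Fix: Replace '=' with LIKE so 'Gr%' is treated as a pattern

Corrected query:
SELECT id, name FROM students WHERE name LIKE 'Gr%'

Result:
id | name 
---+------
2  | Grace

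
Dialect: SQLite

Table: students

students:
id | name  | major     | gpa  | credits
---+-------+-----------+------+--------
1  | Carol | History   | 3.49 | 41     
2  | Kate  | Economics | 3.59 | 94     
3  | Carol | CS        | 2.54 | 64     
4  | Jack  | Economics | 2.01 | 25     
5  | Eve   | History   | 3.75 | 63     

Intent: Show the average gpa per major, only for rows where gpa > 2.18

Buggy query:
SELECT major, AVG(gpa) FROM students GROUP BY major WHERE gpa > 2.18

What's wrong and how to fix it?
Bug: Row-level WHERE must come before GROUP BY in the clause order

Fix: Move the WHERE clause before GROUP BY

Corrected query:
SELECT major, AVG(gpa) FROM students WHERE gpa > 2.18 GROUP BY major

Result:
major     | AVG(gpa)
----------+---------
CS        | 2.54    
Economics | 3.59    
History   | 3.62    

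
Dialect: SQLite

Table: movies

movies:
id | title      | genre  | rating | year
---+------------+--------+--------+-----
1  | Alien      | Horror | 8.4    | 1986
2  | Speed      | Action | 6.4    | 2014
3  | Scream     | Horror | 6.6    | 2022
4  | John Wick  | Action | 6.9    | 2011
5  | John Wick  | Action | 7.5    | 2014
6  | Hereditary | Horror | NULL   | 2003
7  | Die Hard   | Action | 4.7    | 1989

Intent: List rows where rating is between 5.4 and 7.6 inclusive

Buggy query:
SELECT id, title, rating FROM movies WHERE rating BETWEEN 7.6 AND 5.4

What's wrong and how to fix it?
Bug: The bounds are reversed; BETWEEN a AND b requires a <= b to match anything

Fix: Write BETWEEN 5.4 AND 7.6

Corrected query:
SELECT id, title, rating FROM movies WHERE rating BETWEEN 5.4 AND 7.6

Result:
id | title     | rating
---+-----------+-------
2  | Speed     | 6.4   
3  | Scream    | 6.6   
4  | John Wick | 6.9   
5  | John Wick | 7.5   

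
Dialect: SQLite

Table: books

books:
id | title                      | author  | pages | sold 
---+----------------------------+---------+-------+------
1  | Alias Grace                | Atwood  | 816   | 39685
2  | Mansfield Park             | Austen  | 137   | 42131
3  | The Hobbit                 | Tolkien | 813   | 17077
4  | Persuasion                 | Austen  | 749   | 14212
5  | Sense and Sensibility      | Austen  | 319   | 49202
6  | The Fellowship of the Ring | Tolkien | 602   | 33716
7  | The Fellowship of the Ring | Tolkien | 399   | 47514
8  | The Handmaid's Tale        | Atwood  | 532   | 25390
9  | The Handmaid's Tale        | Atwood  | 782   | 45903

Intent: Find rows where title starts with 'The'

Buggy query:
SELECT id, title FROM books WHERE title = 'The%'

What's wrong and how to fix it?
Bug: Wildcards only work with LIKE; '=' treats '%' as a literal character

Fix: Replace '=' with LIKE so 'The%' is treated as a pattern

Corrected query:
SELECT id, title FROM books WHERE title LIKE 'The%'

Result:
id | title                     
---+---------------------------
3  | The Hobbit                
6  | The Fellowship of the Ring
7  | The Fellowship of the Ring
8  | The Handmaid's Tale       
9  | The Handmaid's Tale       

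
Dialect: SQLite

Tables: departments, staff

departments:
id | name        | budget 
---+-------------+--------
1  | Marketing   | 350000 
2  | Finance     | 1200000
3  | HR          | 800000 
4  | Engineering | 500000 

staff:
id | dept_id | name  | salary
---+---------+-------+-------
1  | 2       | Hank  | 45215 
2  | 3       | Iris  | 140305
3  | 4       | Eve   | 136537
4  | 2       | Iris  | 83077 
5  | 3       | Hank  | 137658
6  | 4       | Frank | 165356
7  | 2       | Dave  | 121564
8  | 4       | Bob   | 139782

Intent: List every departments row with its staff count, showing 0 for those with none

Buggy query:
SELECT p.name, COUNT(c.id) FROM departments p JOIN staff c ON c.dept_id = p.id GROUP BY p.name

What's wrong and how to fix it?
Bug: An inner join excludes parents with zero children

Fix: Switch to LEFT JOIN to retain unmatched parent rows

Corrected query:
SELECT p.name, COUNT(c.id) FROM departments p LEFT JOIN staff c ON c.dept_id = p.id GROUP BY p.name

Result:
name        | COUNT(c.id)
------------+------------
Engineering | 3          
Finance     | 3          
HR          | 2          
Marketing   | 0          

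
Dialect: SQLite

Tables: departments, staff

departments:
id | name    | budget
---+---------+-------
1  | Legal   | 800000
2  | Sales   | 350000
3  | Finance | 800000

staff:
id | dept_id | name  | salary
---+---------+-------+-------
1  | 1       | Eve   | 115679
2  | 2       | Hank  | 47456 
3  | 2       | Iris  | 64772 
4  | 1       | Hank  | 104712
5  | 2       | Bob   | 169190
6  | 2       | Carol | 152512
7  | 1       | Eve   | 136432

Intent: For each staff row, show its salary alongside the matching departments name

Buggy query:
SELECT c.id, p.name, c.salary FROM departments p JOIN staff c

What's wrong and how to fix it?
Bug: Missing join condition: each staff row is matched to all departments rows instead of just its own

Fix: Specify the join condition linking the foreign key to the parent id

Corrected query:
SELECT c.id, p.name, c.salary FROM departments p JOIN staff c ON c.dept_id = p.id

Result:
id | name  | salary
---+-------+-------
1  | Legal | 115679
2  | Sales | 47456 
3  | Sales | 64772 
4  | Legal | 104712
5  | Sales | 169190
6  | Sales | 152512
7  | Legal | 136432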